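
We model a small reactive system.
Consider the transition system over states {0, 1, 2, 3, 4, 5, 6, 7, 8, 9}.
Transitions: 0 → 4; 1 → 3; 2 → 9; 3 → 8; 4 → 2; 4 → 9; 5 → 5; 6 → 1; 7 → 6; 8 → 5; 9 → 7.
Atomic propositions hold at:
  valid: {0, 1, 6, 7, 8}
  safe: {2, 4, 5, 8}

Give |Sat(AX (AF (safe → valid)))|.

Sat(safe → valid) = {0, 1, 3, 6, 7, 8, 9}
AF (safe → valid): least fixpoint, start Z0 = {0, 1, 3, 6, 7, 8, 9}, add states with every successor in Z. Z1 = {0, 1, 2, 3, 6, 7, 8, 9}; Z2 = {0, 1, 2, 3, 4, 6, 7, 8, 9}; fixed.
Sat(AF (safe → valid)) = {0, 1, 2, 3, 4, 6, 7, 8, 9}
Sat(AX (AF (safe → valid))) = {s : every successor in {0, 1, 2, 3, 4, 6, 7, 8, 9}} = {0, 1, 2, 3, 4, 6, 7, 9}
|Sat(AX (AF (safe → valid)))| = |{0, 1, 2, 3, 4, 6, 7, 9}| = 8.

8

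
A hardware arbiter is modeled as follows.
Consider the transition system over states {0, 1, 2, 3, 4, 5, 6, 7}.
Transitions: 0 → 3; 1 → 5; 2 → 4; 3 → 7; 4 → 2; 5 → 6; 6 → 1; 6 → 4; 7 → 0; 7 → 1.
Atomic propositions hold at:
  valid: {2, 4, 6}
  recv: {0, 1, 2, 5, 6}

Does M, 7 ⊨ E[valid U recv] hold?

No

E[valid U recv]: least fixpoint, start Z0 = Sat(recv) = {0, 1, 2, 5, 6}, add states in Sat(valid) with some successor in Z. Z1 = {0, 1, 2, 4, 5, 6}; fixed.
Sat(E[valid U recv]) = {0, 1, 2, 4, 5, 6}
7 ∉ Sat(E[valid U recv]) = {0, 1, 2, 4, 5, 6}, so the formula does not hold at 7.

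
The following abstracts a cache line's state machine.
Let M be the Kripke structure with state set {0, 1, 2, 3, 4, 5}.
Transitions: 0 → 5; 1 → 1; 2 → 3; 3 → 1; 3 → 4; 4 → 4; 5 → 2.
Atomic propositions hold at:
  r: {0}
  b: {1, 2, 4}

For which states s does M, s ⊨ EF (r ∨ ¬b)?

{0, 2, 3, 5}

Sat(¬b) = {0, 3, 5}
Sat(r ∨ ¬b) = {0, 3, 5}
EF (r ∨ ¬b): least fixpoint, start Z0 = {0, 3, 5}, add states with some successor in Z. Z1 = {0, 2, 3, 5}; fixed.
Sat(EF (r ∨ ¬b)) = {0, 2, 3, 5}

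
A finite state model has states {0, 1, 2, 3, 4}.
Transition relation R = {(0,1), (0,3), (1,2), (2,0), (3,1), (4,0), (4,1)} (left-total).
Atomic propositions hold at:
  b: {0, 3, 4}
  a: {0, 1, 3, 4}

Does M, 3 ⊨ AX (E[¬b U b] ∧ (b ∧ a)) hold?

No

Sat(¬b) = {1, 2}
E[¬b U b]: least fixpoint, start Z0 = Sat(b) = {0, 3, 4}, add states in Sat(¬b) with some successor in Z. Z1 = {0, 2, 3, 4}; Z2 = {0, 1, 2, 3, 4}; fixed.
Sat(E[¬b U b]) = {0, 1, 2, 3, 4}
Sat(b ∧ a) = {0, 3, 4}
Sat(E[¬b U b] ∧ (b ∧ a)) = {0, 3, 4}
Sat(AX (E[¬b U b] ∧ (b ∧ a))) = {s : every successor in {0, 3, 4}} = {2}
3 ∉ Sat(AX (E[¬b U b] ∧ (b ∧ a))) = {2}, so the formula does not hold at 3.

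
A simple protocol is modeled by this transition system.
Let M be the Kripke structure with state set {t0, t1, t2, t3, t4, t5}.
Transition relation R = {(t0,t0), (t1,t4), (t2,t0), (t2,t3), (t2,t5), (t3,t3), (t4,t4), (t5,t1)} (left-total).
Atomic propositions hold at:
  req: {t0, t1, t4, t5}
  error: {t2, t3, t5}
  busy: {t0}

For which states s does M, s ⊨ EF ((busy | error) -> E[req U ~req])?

{t1, t2, t3, t4, t5}

Sat(busy | error) = {t0, t2, t3, t5}
Sat(~req) = {t2, t3}
E[req U ~req]: least fixpoint, start Z0 = Sat(~req) = {t2, t3}, add states in Sat(req) with some successor in Z. Already a fixed point.
Sat(E[req U ~req]) = {t2, t3}
Sat((busy | error) -> E[req U ~req]) = {t1, t2, t3, t4}
EF ((busy | error) -> E[req U ~req]): least fixpoint, start Z0 = {t1, t2, t3, t4}, add states with some successor in Z. Z1 = {t1, t2, t3, t4, t5}; fixed.
Sat(EF ((busy | error) -> E[req U ~req])) = {t1, t2, t3, t4, t5}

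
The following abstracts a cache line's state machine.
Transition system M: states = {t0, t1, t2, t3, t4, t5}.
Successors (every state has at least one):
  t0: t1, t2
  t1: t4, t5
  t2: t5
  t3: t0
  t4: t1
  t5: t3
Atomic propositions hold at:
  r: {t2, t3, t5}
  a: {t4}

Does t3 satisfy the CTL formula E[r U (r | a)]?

Sat(r | a) = {t2, t3, t4, t5}
E[r U (r | a)]: least fixpoint, start Z0 = Sat((r | a)) = {t2, t3, t4, t5}, add states in Sat(r) with some successor in Z. Already a fixed point.
Sat(E[r U (r | a)]) = {t2, t3, t4, t5}
t3 ∈ Sat(E[r U (r | a)]) = {t2, t3, t4, t5}, so the formula holds at t3.

Yes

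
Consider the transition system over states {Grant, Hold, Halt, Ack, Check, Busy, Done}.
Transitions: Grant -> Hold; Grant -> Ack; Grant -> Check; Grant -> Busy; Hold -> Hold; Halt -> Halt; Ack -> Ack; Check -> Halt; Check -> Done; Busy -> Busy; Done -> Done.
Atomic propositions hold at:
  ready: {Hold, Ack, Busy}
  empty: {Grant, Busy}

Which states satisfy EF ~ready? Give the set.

Sat(~ready) = {Grant, Halt, Check, Done}
EF ~ready: least fixpoint, start Z0 = {Grant, Halt, Check, Done}, add states with some successor in Z. Already a fixed point.
Sat(EF ~ready) = {Grant, Halt, Check, Done}

{Grant, Halt, Check, Done}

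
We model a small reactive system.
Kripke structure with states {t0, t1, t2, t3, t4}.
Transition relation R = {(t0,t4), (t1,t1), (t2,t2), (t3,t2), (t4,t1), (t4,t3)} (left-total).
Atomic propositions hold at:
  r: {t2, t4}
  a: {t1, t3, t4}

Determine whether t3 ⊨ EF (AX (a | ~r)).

Sat(~r) = {t0, t1, t3}
Sat(a | ~r) = {t0, t1, t3, t4}
Sat(AX (a | ~r)) = {s : every successor in {t0, t1, t3, t4}} = {t0, t1, t4}
EF (AX (a | ~r)): least fixpoint, start Z0 = {t0, t1, t4}, add states with some successor in Z. Already a fixed point.
Sat(EF (AX (a | ~r))) = {t0, t1, t4}
t3 ∉ Sat(EF (AX (a | ~r))) = {t0, t1, t4}, so the formula does not hold at t3.

No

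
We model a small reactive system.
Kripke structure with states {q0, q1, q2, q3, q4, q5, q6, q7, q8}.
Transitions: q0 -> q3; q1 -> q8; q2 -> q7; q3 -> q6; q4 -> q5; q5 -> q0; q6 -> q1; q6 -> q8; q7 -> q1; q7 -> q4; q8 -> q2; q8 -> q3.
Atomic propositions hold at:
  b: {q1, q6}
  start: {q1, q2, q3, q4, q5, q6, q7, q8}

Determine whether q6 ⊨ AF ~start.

Sat(~start) = {q0}
AF ~start: least fixpoint, start Z0 = {q0}, add states with every successor in Z. Z1 = {q0, q5}; Z2 = {q0, q4, q5}; fixed.
Sat(AF ~start) = {q0, q4, q5}
q6 ∉ Sat(AF ~start) = {q0, q4, q5}, so the formula does not hold at q6.

No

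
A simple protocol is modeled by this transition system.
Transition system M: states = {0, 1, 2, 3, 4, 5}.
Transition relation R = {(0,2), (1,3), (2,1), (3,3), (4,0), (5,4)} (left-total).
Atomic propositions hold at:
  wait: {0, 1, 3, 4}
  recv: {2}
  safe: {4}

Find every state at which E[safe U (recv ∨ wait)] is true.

Sat(recv ∨ wait) = {0, 1, 2, 3, 4}
E[safe U (recv ∨ wait)]: least fixpoint, start Z0 = Sat((recv ∨ wait)) = {0, 1, 2, 3, 4}, add states in Sat(safe) with some successor in Z. Already a fixed point.
Sat(E[safe U (recv ∨ wait)]) = {0, 1, 2, 3, 4}

{0, 1, 2, 3, 4}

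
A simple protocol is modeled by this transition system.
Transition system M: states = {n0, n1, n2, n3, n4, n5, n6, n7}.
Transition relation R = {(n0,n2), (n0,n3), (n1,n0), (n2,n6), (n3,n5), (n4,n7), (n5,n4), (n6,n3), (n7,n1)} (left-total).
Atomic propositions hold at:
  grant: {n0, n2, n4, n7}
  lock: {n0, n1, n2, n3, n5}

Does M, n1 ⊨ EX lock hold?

Sat(EX lock) = {s : some successor in {n0, n1, n2, n3, n5}} = {n0, n1, n3, n6, n7}
n1 ∈ Sat(EX lock) = {n0, n1, n3, n6, n7}, so the formula holds at n1.

Yes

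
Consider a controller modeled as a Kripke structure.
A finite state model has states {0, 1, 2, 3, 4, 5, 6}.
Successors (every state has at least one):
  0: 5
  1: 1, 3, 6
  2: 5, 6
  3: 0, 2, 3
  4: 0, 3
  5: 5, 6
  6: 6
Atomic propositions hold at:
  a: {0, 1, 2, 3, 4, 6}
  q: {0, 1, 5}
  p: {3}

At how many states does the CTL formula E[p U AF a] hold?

6

AF a: least fixpoint, start Z0 = {0, 1, 2, 3, 4, 6}, add states with every successor in Z. Already a fixed point.
Sat(AF a) = {0, 1, 2, 3, 4, 6}
E[p U AF a]: least fixpoint, start Z0 = Sat(AF a) = {0, 1, 2, 3, 4, 6}, add states in Sat(p) with some successor in Z. Already a fixed point.
Sat(E[p U AF a]) = {0, 1, 2, 3, 4, 6}
|Sat(E[p U AF a])| = |{0, 1, 2, 3, 4, 6}| = 6.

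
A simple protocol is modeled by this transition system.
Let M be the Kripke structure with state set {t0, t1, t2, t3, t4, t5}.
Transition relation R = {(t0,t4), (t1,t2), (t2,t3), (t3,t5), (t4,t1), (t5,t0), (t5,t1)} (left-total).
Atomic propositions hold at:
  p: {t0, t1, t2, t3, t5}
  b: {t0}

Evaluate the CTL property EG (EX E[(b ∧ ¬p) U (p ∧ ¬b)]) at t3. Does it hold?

Sat(¬p) = {t4}
Sat(b ∧ ¬p) = ∅
Sat(¬b) = {t1, t2, t3, t4, t5}
Sat(p ∧ ¬b) = {t1, t2, t3, t5}
E[(b ∧ ¬p) U (p ∧ ¬b)]: least fixpoint, start Z0 = Sat((p ∧ ¬b)) = {t1, t2, t3, t5}, add states in Sat(b ∧ ¬p) with some successor in Z. Already a fixed point.
Sat(E[(b ∧ ¬p) U (p ∧ ¬b)]) = {t1, t2, t3, t5}
Sat(EX E[(b ∧ ¬p) U (p ∧ ¬b)]) = {s : some successor in {t1, t2, t3, t5}} = {t1, t2, t3, t4, t5}
EG (EX E[(b ∧ ¬p) U (p ∧ ¬b)]): greatest fixpoint, start Z0 = {t1, t2, t3, t4, t5}, keep only states in Sat with some successor in Z. Already a fixed point.
Sat(EG (EX E[(b ∧ ¬p) U (p ∧ ¬b)])) = {t1, t2, t3, t4, t5}
t3 ∈ Sat(EG (EX E[(b ∧ ¬p) U (p ∧ ¬b)])) = {t1, t2, t3, t4, t5}, so the formula holds at t3.

Yes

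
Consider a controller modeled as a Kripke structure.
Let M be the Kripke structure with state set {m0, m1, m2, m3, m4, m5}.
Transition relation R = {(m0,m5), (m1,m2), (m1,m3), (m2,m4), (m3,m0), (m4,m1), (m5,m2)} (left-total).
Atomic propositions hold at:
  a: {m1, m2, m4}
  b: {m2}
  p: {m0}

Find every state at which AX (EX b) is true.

Sat(EX b) = {s : some successor in {m2}} = {m1, m5}
Sat(AX (EX b)) = {s : every successor in {m1, m5}} = {m0, m4}

{m0, m4}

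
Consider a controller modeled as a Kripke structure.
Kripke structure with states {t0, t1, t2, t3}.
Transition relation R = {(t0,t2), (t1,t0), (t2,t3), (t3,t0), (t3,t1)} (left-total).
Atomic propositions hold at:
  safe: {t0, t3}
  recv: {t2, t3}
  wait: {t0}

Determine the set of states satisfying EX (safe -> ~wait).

{t0, t2, t3}

Sat(~wait) = {t1, t2, t3}
Sat(safe -> ~wait) = {t1, t2, t3}
Sat(EX (safe -> ~wait)) = {s : some successor in {t1, t2, t3}} = {t0, t2, t3}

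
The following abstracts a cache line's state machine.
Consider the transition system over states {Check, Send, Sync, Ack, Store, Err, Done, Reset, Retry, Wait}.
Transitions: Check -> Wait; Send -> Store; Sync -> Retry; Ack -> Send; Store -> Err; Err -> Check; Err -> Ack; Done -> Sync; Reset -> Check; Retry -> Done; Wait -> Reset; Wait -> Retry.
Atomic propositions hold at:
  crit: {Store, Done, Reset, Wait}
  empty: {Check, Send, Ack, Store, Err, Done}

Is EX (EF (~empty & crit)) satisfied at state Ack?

Sat(~empty) = {Sync, Reset, Retry, Wait}
Sat(~empty & crit) = {Reset, Wait}
EF (~empty & crit): least fixpoint, start Z0 = {Reset, Wait}, add states with some successor in Z. Z1 = {Check, Reset, Wait}; Z2 = {Check, Err, Reset, Wait}; Z3 = {Check, Store, Err, Reset, Wait}; Z4 = {Check, Send, Store, Err, Reset, Wait}; Z5 = {Check, Send, Ack, Store, Err, Reset, Wait}; fixed.
Sat(EF (~empty & crit)) = {Check, Send, Ack, Store, Err, Reset, Wait}
Sat(EX (EF (~empty & crit))) = {s : some successor in {Check, Send, Ack, Store, Err, Reset, Wait}} = {Check, Send, Ack, Store, Err, Reset, Wait}
Ack ∈ Sat(EX (EF (~empty & crit))) = {Check, Send, Ack, Store, Err, Reset, Wait}, so the formula holds at Ack.

Yes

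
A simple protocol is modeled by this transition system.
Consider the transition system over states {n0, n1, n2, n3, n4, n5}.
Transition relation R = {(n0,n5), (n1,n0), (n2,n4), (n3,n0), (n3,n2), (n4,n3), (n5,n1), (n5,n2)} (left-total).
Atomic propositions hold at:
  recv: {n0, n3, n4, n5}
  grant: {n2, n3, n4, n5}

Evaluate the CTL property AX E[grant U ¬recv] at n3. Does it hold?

Sat(¬recv) = {n1, n2}
E[grant U ¬recv]: least fixpoint, start Z0 = Sat(¬recv) = {n1, n2}, add states in Sat(grant) with some successor in Z. Z1 = {n1, n2, n3, n5}; Z2 = {n1, n2, n3, n4, n5}; fixed.
Sat(E[grant U ¬recv]) = {n1, n2, n3, n4, n5}
Sat(AX E[grant U ¬recv]) = {s : every successor in {n1, n2, n3, n4, n5}} = {n0, n2, n4, n5}
n3 ∉ Sat(AX E[grant U ¬recv]) = {n0, n2, n4, n5}, so the formula does not hold at n3.

No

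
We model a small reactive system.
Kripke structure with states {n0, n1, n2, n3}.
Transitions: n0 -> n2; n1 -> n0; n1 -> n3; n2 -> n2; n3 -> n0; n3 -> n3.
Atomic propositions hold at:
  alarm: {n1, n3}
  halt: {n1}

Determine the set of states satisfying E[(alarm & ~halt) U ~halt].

{n0, n2, n3}

Sat(~halt) = {n0, n2, n3}
Sat(alarm & ~halt) = {n3}
E[(alarm & ~halt) U ~halt]: least fixpoint, start Z0 = Sat(~halt) = {n0, n2, n3}, add states in Sat(alarm & ~halt) with some successor in Z. Already a fixed point.
Sat(E[(alarm & ~halt) U ~halt]) = {n0, n2, n3}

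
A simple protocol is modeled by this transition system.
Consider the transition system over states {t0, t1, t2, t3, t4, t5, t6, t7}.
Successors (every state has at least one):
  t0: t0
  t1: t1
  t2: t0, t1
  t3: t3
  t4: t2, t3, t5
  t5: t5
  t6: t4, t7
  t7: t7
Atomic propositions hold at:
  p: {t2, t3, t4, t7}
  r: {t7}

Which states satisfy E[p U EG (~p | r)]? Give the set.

Sat(~p) = {t0, t1, t5, t6}
Sat(~p | r) = {t0, t1, t5, t6, t7}
EG (~p | r): greatest fixpoint, start Z0 = {t0, t1, t5, t6, t7}, keep only states in Sat with some successor in Z. Already a fixed point.
Sat(EG (~p | r)) = {t0, t1, t5, t6, t7}
E[p U EG (~p | r)]: least fixpoint, start Z0 = Sat(EG (~p | r)) = {t0, t1, t5, t6, t7}, add states in Sat(p) with some successor in Z. Z1 = {t0, t1, t2, t4, t5, t6, t7}; fixed.
Sat(E[p U EG (~p | r)]) = {t0, t1, t2, t4, t5, t6, t7}

{t0, t1, t2, t4, t5, t6, t7}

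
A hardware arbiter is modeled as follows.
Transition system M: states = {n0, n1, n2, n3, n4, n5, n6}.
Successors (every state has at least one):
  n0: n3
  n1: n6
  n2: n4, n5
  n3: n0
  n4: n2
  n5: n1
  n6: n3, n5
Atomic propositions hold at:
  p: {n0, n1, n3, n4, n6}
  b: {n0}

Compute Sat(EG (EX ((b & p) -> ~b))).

Sat(b & p) = {n0}
Sat(~b) = {n1, n2, n3, n4, n5, n6}
Sat((b & p) -> ~b) = {n1, n2, n3, n4, n5, n6}
Sat(EX ((b & p) -> ~b)) = {s : some successor in {n1, n2, n3, n4, n5, n6}} = {n0, n1, n2, n4, n5, n6}
EG (EX ((b & p) -> ~b)): greatest fixpoint, start Z0 = {n0, n1, n2, n4, n5, n6}, keep only states in Sat with some successor in Z. Z1 = {n1, n2, n4, n5, n6}; fixed.
Sat(EG (EX ((b & p) -> ~b))) = {n1, n2, n4, n5, n6}

{n1, n2, n4, n5, n6}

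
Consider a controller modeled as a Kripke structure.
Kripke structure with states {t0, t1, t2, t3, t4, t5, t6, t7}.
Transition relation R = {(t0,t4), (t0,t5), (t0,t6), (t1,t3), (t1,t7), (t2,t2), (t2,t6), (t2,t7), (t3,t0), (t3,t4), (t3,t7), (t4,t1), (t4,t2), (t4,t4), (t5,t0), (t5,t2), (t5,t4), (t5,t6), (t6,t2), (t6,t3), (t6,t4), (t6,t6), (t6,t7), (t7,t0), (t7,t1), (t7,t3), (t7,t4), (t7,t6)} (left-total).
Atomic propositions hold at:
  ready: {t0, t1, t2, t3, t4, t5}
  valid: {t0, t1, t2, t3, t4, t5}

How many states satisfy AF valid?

6

AF valid: least fixpoint, start Z0 = {t0, t1, t2, t3, t4, t5}, add states with every successor in Z. Already a fixed point.
Sat(AF valid) = {t0, t1, t2, t3, t4, t5}
|Sat(AF valid)| = |{t0, t1, t2, t3, t4, t5}| = 6.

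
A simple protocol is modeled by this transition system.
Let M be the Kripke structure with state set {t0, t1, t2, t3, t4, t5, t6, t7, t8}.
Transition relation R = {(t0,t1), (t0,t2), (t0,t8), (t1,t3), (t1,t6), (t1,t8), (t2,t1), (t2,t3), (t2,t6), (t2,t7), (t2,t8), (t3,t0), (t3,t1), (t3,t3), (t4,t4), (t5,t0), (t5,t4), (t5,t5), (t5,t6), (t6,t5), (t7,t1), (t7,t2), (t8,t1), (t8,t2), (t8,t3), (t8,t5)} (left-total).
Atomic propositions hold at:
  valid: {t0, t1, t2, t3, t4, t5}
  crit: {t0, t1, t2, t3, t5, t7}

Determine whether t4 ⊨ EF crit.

No

EF crit: least fixpoint, start Z0 = {t0, t1, t2, t3, t5, t7}, add states with some successor in Z. Z1 = {t0, t1, t2, t3, t5, t6, t7, t8}; fixed.
Sat(EF crit) = {t0, t1, t2, t3, t5, t6, t7, t8}
t4 ∉ Sat(EF crit) = {t0, t1, t2, t3, t5, t6, t7, t8}, so the formula does not hold at t4.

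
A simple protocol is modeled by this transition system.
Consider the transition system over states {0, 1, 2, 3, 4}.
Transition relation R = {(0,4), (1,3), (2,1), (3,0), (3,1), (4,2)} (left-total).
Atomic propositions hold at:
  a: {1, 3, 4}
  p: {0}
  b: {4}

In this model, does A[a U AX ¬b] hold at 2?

Yes

Sat(¬b) = {0, 1, 2, 3}
Sat(AX ¬b) = {s : every successor in {0, 1, 2, 3}} = {1, 2, 3, 4}
A[a U AX ¬b]: least fixpoint, start Z0 = Sat(AX ¬b) = {1, 2, 3, 4}, add states in Sat(a) with every successor in Z. Already a fixed point.
Sat(A[a U AX ¬b]) = {1, 2, 3, 4}
2 ∈ Sat(A[a U AX ¬b]) = {1, 2, 3, 4}, so the formula holds at 2.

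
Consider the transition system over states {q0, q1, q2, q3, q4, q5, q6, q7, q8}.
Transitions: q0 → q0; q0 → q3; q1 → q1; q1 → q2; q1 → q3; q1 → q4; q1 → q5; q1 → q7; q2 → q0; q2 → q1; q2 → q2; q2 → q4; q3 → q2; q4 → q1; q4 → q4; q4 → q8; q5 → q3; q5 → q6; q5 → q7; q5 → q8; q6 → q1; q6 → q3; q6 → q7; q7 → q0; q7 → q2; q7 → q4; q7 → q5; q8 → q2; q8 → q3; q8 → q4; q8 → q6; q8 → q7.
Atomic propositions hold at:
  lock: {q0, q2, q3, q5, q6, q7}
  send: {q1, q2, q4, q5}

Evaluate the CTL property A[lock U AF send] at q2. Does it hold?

AF send: least fixpoint, start Z0 = {q1, q2, q4, q5}, add states with every successor in Z. Z1 = {q1, q2, q3, q4, q5}; fixed.
Sat(AF send) = {q1, q2, q3, q4, q5}
A[lock U AF send]: least fixpoint, start Z0 = Sat(AF send) = {q1, q2, q3, q4, q5}, add states in Sat(lock) with every successor in Z. Already a fixed point.
Sat(A[lock U AF send]) = {q1, q2, q3, q4, q5}
q2 ∈ Sat(A[lock U AF send]) = {q1, q2, q3, q4, q5}, so the formula holds at q2.

Yes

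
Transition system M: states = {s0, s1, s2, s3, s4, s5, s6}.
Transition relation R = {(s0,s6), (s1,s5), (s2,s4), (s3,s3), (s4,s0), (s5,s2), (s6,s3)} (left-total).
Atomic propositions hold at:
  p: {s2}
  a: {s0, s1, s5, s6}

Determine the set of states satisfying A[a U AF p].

{s1, s2, s5}

AF p: least fixpoint, start Z0 = {s2}, add states with every successor in Z. Z1 = {s2, s5}; Z2 = {s1, s2, s5}; fixed.
Sat(AF p) = {s1, s2, s5}
A[a U AF p]: least fixpoint, start Z0 = Sat(AF p) = {s1, s2, s5}, add states in Sat(a) with every successor in Z. Already a fixed point.
Sat(A[a U AF p]) = {s1, s2, s5}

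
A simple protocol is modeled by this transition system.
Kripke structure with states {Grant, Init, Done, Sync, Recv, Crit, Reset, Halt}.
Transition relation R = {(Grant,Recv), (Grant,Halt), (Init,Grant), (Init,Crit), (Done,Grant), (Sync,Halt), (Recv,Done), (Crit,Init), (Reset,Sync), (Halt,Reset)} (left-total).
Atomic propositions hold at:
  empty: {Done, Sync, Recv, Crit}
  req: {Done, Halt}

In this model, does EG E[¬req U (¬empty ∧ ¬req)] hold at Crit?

Yes

Sat(¬req) = {Grant, Init, Sync, Recv, Crit, Reset}
Sat(¬empty) = {Grant, Init, Reset, Halt}
Sat(¬empty ∧ ¬req) = {Grant, Init, Reset}
E[¬req U (¬empty ∧ ¬req)]: least fixpoint, start Z0 = Sat((¬empty ∧ ¬req)) = {Grant, Init, Reset}, add states in Sat(¬req) with some successor in Z. Z1 = {Grant, Init, Crit, Reset}; fixed.
Sat(E[¬req U (¬empty ∧ ¬req)]) = {Grant, Init, Crit, Reset}
EG E[¬req U (¬empty ∧ ¬req)]: greatest fixpoint, start Z0 = {Grant, Init, Crit, Reset}, keep only states in Sat with some successor in Z. Z1 = {Init, Crit}; fixed.
Sat(EG E[¬req U (¬empty ∧ ¬req)]) = {Init, Crit}
Crit ∈ Sat(EG E[¬req U (¬empty ∧ ¬req)]) = {Init, Crit}, so the formula holds at Crit.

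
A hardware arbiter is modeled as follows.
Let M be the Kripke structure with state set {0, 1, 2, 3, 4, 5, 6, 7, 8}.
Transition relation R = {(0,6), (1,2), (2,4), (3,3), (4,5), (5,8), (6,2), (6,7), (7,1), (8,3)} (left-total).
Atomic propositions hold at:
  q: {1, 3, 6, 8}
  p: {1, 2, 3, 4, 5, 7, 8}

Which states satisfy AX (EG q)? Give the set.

{3, 5, 8}

EG q: greatest fixpoint, start Z0 = {1, 3, 6, 8}, keep only states in Sat with some successor in Z. Z1 = {3, 8}; fixed.
Sat(EG q) = {3, 8}
Sat(AX (EG q)) = {s : every successor in {3, 8}} = {3, 5, 8}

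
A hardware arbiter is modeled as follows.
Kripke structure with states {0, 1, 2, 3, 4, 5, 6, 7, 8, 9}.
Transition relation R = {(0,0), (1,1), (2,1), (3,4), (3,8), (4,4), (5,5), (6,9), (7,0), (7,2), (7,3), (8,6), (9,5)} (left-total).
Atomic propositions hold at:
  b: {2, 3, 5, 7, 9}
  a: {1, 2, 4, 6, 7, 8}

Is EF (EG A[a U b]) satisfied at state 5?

Yes

A[a U b]: least fixpoint, start Z0 = Sat(b) = {2, 3, 5, 7, 9}, add states in Sat(a) with every successor in Z. Z1 = {2, 3, 5, 6, 7, 9}; Z2 = {2, 3, 5, 6, 7, 8, 9}; fixed.
Sat(A[a U b]) = {2, 3, 5, 6, 7, 8, 9}
EG A[a U b]: greatest fixpoint, start Z0 = {2, 3, 5, 6, 7, 8, 9}, keep only states in Sat with some successor in Z. Z1 = {3, 5, 6, 7, 8, 9}; fixed.
Sat(EG A[a U b]) = {3, 5, 6, 7, 8, 9}
EF (EG A[a U b]): least fixpoint, start Z0 = {3, 5, 6, 7, 8, 9}, add states with some successor in Z. Already a fixed point.
Sat(EF (EG A[a U b])) = {3, 5, 6, 7, 8, 9}
5 ∈ Sat(EF (EG A[a U b])) = {3, 5, 6, 7, 8, 9}, so the formula holds at 5.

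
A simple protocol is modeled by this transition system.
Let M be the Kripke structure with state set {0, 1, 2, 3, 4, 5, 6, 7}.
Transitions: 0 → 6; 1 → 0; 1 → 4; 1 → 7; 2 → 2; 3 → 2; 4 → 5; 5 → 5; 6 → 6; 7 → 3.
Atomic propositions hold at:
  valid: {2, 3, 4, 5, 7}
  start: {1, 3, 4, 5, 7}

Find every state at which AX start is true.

{4, 5, 7}

Sat(AX start) = {s : every successor in {1, 3, 4, 5, 7}} = {4, 5, 7}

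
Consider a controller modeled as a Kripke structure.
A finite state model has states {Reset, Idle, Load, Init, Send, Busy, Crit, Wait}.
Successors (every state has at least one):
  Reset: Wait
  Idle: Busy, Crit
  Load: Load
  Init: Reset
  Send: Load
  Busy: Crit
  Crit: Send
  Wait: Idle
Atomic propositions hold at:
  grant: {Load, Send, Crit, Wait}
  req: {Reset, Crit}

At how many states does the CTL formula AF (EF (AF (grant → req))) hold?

Sat(grant → req) = {Reset, Idle, Init, Busy, Crit}
AF (grant → req): least fixpoint, start Z0 = {Reset, Idle, Init, Busy, Crit}, add states with every successor in Z. Z1 = {Reset, Idle, Init, Busy, Crit, Wait}; fixed.
Sat(AF (grant → req)) = {Reset, Idle, Init, Busy, Crit, Wait}
EF (AF (grant → req)): least fixpoint, start Z0 = {Reset, Idle, Init, Busy, Crit, Wait}, add states with some successor in Z. Already a fixed point.
Sat(EF (AF (grant → req))) = {Reset, Idle, Init, Busy, Crit, Wait}
AF (EF (AF (grant → req))): least fixpoint, start Z0 = {Reset, Idle, Init, Busy, Crit, Wait}, add states with every successor in Z. Already a fixed point.
Sat(AF (EF (AF (grant → req)))) = {Reset, Idle, Init, Busy, Crit, Wait}
|Sat(AF (EF (AF (grant → req))))| = |{Reset, Idle, Init, Busy, Crit, Wait}| = 6.

6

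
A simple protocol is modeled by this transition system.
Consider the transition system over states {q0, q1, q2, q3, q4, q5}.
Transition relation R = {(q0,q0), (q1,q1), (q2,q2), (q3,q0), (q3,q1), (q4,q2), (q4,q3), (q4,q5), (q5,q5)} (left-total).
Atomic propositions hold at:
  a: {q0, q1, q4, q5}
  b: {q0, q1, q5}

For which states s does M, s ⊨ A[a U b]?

{q0, q1, q5}

A[a U b]: least fixpoint, start Z0 = Sat(b) = {q0, q1, q5}, add states in Sat(a) with every successor in Z. Already a fixed point.
Sat(A[a U b]) = {q0, q1, q5}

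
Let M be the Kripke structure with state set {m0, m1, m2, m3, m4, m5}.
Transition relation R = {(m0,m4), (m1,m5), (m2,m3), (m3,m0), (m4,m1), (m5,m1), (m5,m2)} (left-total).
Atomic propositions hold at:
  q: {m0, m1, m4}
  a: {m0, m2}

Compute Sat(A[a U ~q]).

{m2, m3, m5}

Sat(~q) = {m2, m3, m5}
A[a U ~q]: least fixpoint, start Z0 = Sat(~q) = {m2, m3, m5}, add states in Sat(a) with every successor in Z. Already a fixed point.
Sat(A[a U ~q]) = {m2, m3, m5}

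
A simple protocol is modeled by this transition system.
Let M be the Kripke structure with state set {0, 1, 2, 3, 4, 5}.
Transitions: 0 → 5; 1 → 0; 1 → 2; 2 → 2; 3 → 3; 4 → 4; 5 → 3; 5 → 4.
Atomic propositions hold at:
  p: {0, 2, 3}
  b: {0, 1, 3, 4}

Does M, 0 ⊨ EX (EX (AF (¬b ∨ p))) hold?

Sat(¬b) = {2, 5}
Sat(¬b ∨ p) = {0, 2, 3, 5}
AF (¬b ∨ p): least fixpoint, start Z0 = {0, 2, 3, 5}, add states with every successor in Z. Z1 = {0, 1, 2, 3, 5}; fixed.
Sat(AF (¬b ∨ p)) = {0, 1, 2, 3, 5}
Sat(EX (AF (¬b ∨ p))) = {s : some successor in {0, 1, 2, 3, 5}} = {0, 1, 2, 3, 5}
Sat(EX (EX (AF (¬b ∨ p)))) = {s : some successor in {0, 1, 2, 3, 5}} = {0, 1, 2, 3, 5}
0 ∈ Sat(EX (EX (AF (¬b ∨ p)))) = {0, 1, 2, 3, 5}, so the formula holds at 0.

Yes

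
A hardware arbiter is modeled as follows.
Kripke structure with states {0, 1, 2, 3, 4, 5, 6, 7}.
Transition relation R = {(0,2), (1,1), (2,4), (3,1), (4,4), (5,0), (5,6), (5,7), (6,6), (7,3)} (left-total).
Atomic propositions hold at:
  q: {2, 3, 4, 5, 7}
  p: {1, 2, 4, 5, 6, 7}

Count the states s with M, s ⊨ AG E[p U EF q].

EF q: least fixpoint, start Z0 = {2, 3, 4, 5, 7}, add states with some successor in Z. Z1 = {0, 2, 3, 4, 5, 7}; fixed.
Sat(EF q) = {0, 2, 3, 4, 5, 7}
E[p U EF q]: least fixpoint, start Z0 = Sat(EF q) = {0, 2, 3, 4, 5, 7}, add states in Sat(p) with some successor in Z. Already a fixed point.
Sat(E[p U EF q]) = {0, 2, 3, 4, 5, 7}
AG E[p U EF q]: greatest fixpoint, start Z0 = {0, 2, 3, 4, 5, 7}, keep only states in Sat with every successor in Z. Z1 = {0, 2, 4, 7}; Z2 = {0, 2, 4}; fixed.
Sat(AG E[p U EF q]) = {0, 2, 4}
|Sat(AG E[p U EF q])| = |{0, 2, 4}| = 3.

3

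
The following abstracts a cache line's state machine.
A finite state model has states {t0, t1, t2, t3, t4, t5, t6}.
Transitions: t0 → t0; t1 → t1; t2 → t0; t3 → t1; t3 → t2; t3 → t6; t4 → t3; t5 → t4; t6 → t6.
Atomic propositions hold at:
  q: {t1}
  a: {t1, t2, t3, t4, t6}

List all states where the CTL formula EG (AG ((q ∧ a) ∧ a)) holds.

{t1}

Sat(q ∧ a) = {t1}
Sat((q ∧ a) ∧ a) = {t1}
AG ((q ∧ a) ∧ a): greatest fixpoint, start Z0 = {t1}, keep only states in Sat with every successor in Z. Already a fixed point.
Sat(AG ((q ∧ a) ∧ a)) = {t1}
EG (AG ((q ∧ a) ∧ a)): greatest fixpoint, start Z0 = {t1}, keep only states in Sat with some successor in Z. Already a fixed point.
Sat(EG (AG ((q ∧ a) ∧ a))) = {t1}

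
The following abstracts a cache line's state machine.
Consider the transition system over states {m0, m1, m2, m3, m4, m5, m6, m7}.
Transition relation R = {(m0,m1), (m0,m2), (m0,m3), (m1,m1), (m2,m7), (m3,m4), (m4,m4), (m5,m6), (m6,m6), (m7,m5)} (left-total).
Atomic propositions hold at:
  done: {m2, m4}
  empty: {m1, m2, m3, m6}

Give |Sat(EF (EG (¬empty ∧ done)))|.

3

Sat(¬empty) = {m0, m4, m5, m7}
Sat(¬empty ∧ done) = {m4}
EG (¬empty ∧ done): greatest fixpoint, start Z0 = {m4}, keep only states in Sat with some successor in Z. Already a fixed point.
Sat(EG (¬empty ∧ done)) = {m4}
EF (EG (¬empty ∧ done)): least fixpoint, start Z0 = {m4}, add states with some successor in Z. Z1 = {m3, m4}; Z2 = {m0, m3, m4}; fixed.
Sat(EF (EG (¬empty ∧ done))) = {m0, m3, m4}
|Sat(EF (EG (¬empty ∧ done)))| = |{m0, m3, m4}| = 3.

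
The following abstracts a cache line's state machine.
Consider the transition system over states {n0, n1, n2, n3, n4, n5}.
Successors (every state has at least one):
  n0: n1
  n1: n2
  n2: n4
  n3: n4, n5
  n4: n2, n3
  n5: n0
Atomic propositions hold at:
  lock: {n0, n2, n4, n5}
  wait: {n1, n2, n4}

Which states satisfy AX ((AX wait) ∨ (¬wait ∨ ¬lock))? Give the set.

{n0, n1, n4, n5}

Sat(AX wait) = {s : every successor in {n1, n2, n4}} = {n0, n1, n2}
Sat(¬wait) = {n0, n3, n5}
Sat(¬lock) = {n1, n3}
Sat(¬wait ∨ ¬lock) = {n0, n1, n3, n5}
Sat((AX wait) ∨ (¬wait ∨ ¬lock)) = {n0, n1, n2, n3, n5}
Sat(AX ((AX wait) ∨ (¬wait ∨ ¬lock))) = {s : every successor in {n0, n1, n2, n3, n5}} = {n0, n1, n4, n5}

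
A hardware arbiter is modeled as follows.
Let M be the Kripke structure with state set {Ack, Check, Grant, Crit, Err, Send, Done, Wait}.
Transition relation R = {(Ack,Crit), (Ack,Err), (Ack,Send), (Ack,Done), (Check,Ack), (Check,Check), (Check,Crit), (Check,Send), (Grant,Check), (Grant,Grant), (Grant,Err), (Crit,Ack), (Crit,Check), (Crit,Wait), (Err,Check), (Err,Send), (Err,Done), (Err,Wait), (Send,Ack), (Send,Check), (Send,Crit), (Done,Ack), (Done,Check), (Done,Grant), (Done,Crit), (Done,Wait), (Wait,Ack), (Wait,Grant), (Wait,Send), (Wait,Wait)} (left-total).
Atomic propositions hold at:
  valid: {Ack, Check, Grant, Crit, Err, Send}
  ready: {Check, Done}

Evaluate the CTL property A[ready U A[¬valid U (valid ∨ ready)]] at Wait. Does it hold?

No

Sat(¬valid) = {Done, Wait}
Sat(valid ∨ ready) = {Ack, Check, Grant, Crit, Err, Send, Done}
A[¬valid U (valid ∨ ready)]: least fixpoint, start Z0 = Sat((valid ∨ ready)) = {Ack, Check, Grant, Crit, Err, Send, Done}, add states in Sat(¬valid) with every successor in Z. Already a fixed point.
Sat(A[¬valid U (valid ∨ ready)]) = {Ack, Check, Grant, Crit, Err, Send, Done}
A[ready U A[¬valid U (valid ∨ ready)]]: least fixpoint, start Z0 = Sat(A[¬valid U (valid ∨ ready)]) = {Ack, Check, Grant, Crit, Err, Send, Done}, add states in Sat(ready) with every successor in Z. Already a fixed point.
Sat(A[ready U A[¬valid U (valid ∨ ready)]]) = {Ack, Check, Grant, Crit, Err, Send, Done}
Wait ∉ Sat(A[ready U A[¬valid U (valid ∨ ready)]]) = {Ack, Check, Grant, Crit, Err, Send, Done}, so the formula does not hold at Wait.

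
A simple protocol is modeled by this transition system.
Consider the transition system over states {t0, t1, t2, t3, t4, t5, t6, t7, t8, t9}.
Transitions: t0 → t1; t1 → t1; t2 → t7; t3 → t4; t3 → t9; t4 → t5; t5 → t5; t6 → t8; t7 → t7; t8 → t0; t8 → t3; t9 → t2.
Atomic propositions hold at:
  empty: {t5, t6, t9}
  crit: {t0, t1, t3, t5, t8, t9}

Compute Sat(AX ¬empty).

Sat(¬empty) = {t0, t1, t2, t3, t4, t7, t8}
Sat(AX ¬empty) = {s : every successor in {t0, t1, t2, t3, t4, t7, t8}} = {t0, t1, t2, t6, t7, t8, t9}

{t0, t1, t2, t6, t7, t8, t9}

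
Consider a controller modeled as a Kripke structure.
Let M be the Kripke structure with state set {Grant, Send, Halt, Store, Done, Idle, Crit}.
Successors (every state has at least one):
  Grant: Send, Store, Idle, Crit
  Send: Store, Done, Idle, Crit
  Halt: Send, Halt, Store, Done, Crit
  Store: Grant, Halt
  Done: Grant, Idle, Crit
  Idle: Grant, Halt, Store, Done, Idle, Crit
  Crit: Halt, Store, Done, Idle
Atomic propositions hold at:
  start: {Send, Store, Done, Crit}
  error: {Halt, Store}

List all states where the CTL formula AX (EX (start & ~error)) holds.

Sat(~error) = {Grant, Send, Done, Idle, Crit}
Sat(start & ~error) = {Send, Done, Crit}
Sat(EX (start & ~error)) = {s : some successor in {Send, Done, Crit}} = {Grant, Send, Halt, Done, Idle, Crit}
Sat(AX (EX (start & ~error))) = {s : every successor in {Grant, Send, Halt, Done, Idle, Crit}} = {Store, Done}

{Store, Done}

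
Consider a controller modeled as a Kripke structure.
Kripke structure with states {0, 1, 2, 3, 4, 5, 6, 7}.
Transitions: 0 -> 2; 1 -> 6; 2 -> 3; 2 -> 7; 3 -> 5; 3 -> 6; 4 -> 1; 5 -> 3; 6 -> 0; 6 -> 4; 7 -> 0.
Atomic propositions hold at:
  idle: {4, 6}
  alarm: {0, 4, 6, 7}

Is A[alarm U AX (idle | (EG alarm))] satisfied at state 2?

No

EG alarm: greatest fixpoint, start Z0 = {0, 4, 6, 7}, keep only states in Sat with some successor in Z. Z1 = {6, 7}; Z2 = ∅; fixed.
Sat(EG alarm) = ∅
Sat(idle | (EG alarm)) = {4, 6}
Sat(AX (idle | (EG alarm))) = {s : every successor in {4, 6}} = {1}
A[alarm U AX (idle | (EG alarm))]: least fixpoint, start Z0 = Sat(AX (idle | (EG alarm))) = {1}, add states in Sat(alarm) with every successor in Z. Z1 = {1, 4}; fixed.
Sat(A[alarm U AX (idle | (EG alarm))]) = {1, 4}
2 ∉ Sat(A[alarm U AX (idle | (EG alarm))]) = {1, 4}, so the formula does not hold at 2.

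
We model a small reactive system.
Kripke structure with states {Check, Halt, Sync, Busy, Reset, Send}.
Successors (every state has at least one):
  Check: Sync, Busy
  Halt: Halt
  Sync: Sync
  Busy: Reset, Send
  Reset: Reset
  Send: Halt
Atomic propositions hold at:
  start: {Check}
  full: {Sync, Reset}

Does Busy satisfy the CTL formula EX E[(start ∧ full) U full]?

Sat(start ∧ full) = ∅
E[(start ∧ full) U full]: least fixpoint, start Z0 = Sat(full) = {Sync, Reset}, add states in Sat(start ∧ full) with some successor in Z. Already a fixed point.
Sat(E[(start ∧ full) U full]) = {Sync, Reset}
Sat(EX E[(start ∧ full) U full]) = {s : some successor in {Sync, Reset}} = {Check, Sync, Busy, Reset}
Busy ∈ Sat(EX E[(start ∧ full) U full]) = {Check, Sync, Busy, Reset}, so the formula holds at Busy.

Yes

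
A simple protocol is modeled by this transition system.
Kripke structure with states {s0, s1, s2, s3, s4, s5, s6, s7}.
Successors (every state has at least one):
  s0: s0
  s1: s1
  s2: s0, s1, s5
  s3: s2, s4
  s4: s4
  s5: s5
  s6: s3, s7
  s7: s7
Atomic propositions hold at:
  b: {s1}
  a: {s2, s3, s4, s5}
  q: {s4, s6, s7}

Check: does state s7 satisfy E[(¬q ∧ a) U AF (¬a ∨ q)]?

Sat(¬q) = {s0, s1, s2, s3, s5}
Sat(¬q ∧ a) = {s2, s3, s5}
Sat(¬a) = {s0, s1, s6, s7}
Sat(¬a ∨ q) = {s0, s1, s4, s6, s7}
AF (¬a ∨ q): least fixpoint, start Z0 = {s0, s1, s4, s6, s7}, add states with every successor in Z. Already a fixed point.
Sat(AF (¬a ∨ q)) = {s0, s1, s4, s6, s7}
E[(¬q ∧ a) U AF (¬a ∨ q)]: least fixpoint, start Z0 = Sat(AF (¬a ∨ q)) = {s0, s1, s4, s6, s7}, add states in Sat(¬q ∧ a) with some successor in Z. Z1 = {s0, s1, s2, s3, s4, s6, s7}; fixed.
Sat(E[(¬q ∧ a) U AF (¬a ∨ q)]) = {s0, s1, s2, s3, s4, s6, s7}
s7 ∈ Sat(E[(¬q ∧ a) U AF (¬a ∨ q)]) = {s0, s1, s2, s3, s4, s6, s7}, so the formula holds at s7.

Yes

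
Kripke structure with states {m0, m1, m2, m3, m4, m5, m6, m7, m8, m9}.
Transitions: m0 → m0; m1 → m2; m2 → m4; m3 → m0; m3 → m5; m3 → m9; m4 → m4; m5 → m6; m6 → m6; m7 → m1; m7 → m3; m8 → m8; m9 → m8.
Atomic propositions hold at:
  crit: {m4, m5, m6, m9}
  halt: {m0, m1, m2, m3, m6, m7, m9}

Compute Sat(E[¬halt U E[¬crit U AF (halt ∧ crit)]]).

{m3, m5, m6, m7, m9}

Sat(¬halt) = {m4, m5, m8}
Sat(¬crit) = {m0, m1, m2, m3, m7, m8}
Sat(halt ∧ crit) = {m6, m9}
AF (halt ∧ crit): least fixpoint, start Z0 = {m6, m9}, add states with every successor in Z. Z1 = {m5, m6, m9}; fixed.
Sat(AF (halt ∧ crit)) = {m5, m6, m9}
E[¬crit U AF (halt ∧ crit)]: least fixpoint, start Z0 = Sat(AF (halt ∧ crit)) = {m5, m6, m9}, add states in Sat(¬crit) with some successor in Z. Z1 = {m3, m5, m6, m9}; Z2 = {m3, m5, m6, m7, m9}; fixed.
Sat(E[¬crit U AF (halt ∧ crit)]) = {m3, m5, m6, m7, m9}
E[¬halt U E[¬crit U AF (halt ∧ crit)]]: least fixpoint, start Z0 = Sat(E[¬crit U AF (halt ∧ crit)]) = {m3, m5, m6, m7, m9}, add states in Sat(¬halt) with some successor in Z. Already a fixed point.
Sat(E[¬halt U E[¬crit U AF (halt ∧ crit)]]) = {m3, m5, m6, m7, m9}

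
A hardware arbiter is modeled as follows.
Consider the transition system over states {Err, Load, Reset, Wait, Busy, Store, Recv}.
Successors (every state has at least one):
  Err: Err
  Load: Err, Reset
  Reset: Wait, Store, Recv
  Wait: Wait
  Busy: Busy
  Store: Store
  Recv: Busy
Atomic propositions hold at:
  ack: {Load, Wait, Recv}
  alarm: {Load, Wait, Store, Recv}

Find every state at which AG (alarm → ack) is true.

Sat(alarm → ack) = {Err, Load, Reset, Wait, Busy, Recv}
AG (alarm → ack): greatest fixpoint, start Z0 = {Err, Load, Reset, Wait, Busy, Recv}, keep only states in Sat with every successor in Z. Z1 = {Err, Load, Wait, Busy, Recv}; Z2 = {Err, Wait, Busy, Recv}; fixed.
Sat(AG (alarm → ack)) = {Err, Wait, Busy, Recv}

{Err, Wait, Busy, Recv}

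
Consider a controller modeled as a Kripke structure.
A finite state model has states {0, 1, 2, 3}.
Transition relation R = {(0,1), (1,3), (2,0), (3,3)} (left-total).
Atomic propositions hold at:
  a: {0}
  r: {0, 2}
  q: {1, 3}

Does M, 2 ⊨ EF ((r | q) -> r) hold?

Yes

Sat(r | q) = {0, 1, 2, 3}
Sat((r | q) -> r) = {0, 2}
EF ((r | q) -> r): least fixpoint, start Z0 = {0, 2}, add states with some successor in Z. Already a fixed point.
Sat(EF ((r | q) -> r)) = {0, 2}
2 ∈ Sat(EF ((r | q) -> r)) = {0, 2}, so the formula holds at 2.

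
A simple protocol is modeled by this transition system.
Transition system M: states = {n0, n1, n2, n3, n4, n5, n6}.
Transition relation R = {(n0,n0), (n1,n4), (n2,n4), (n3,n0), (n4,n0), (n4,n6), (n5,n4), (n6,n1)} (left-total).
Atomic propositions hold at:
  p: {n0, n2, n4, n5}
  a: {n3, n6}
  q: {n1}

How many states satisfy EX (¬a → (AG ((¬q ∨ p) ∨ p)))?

Sat(¬a) = {n0, n1, n2, n4, n5}
Sat(¬q) = {n0, n2, n3, n4, n5, n6}
Sat(¬q ∨ p) = {n0, n2, n3, n4, n5, n6}
Sat((¬q ∨ p) ∨ p) = {n0, n2, n3, n4, n5, n6}
AG ((¬q ∨ p) ∨ p): greatest fixpoint, start Z0 = {n0, n2, n3, n4, n5, n6}, keep only states in Sat with every successor in Z. Z1 = {n0, n2, n3, n4, n5}; Z2 = {n0, n2, n3, n5}; Z3 = {n0, n3}; fixed.
Sat(AG ((¬q ∨ p) ∨ p)) = {n0, n3}
Sat(¬a → (AG ((¬q ∨ p) ∨ p))) = {n0, n3, n6}
Sat(EX (¬a → (AG ((¬q ∨ p) ∨ p)))) = {s : some successor in {n0, n3, n6}} = {n0, n3, n4}
|Sat(EX (¬a → (AG ((¬q ∨ p) ∨ p))))| = |{n0, n3, n4}| = 3.

3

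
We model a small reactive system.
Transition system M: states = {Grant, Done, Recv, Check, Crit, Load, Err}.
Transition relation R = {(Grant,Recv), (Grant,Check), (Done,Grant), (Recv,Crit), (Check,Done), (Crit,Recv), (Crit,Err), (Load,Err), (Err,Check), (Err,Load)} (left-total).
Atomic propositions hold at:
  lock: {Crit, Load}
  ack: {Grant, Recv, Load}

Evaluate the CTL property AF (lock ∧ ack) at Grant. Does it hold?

No

Sat(lock ∧ ack) = {Load}
AF (lock ∧ ack): least fixpoint, start Z0 = {Load}, add states with every successor in Z. Already a fixed point.
Sat(AF (lock ∧ ack)) = {Load}
Grant ∉ Sat(AF (lock ∧ ack)) = {Load}, so the formula does not hold at Grant.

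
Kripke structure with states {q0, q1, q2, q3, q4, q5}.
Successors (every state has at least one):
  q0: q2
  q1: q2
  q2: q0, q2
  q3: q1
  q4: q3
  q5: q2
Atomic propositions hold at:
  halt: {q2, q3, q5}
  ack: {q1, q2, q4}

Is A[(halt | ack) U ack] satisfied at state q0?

No

Sat(halt | ack) = {q1, q2, q3, q4, q5}
A[(halt | ack) U ack]: least fixpoint, start Z0 = Sat(ack) = {q1, q2, q4}, add states in Sat(halt | ack) with every successor in Z. Z1 = {q1, q2, q3, q4, q5}; fixed.
Sat(A[(halt | ack) U ack]) = {q1, q2, q3, q4, q5}
q0 ∉ Sat(A[(halt | ack) U ack]) = {q1, q2, q3, q4, q5}, so the formula does not hold at q0.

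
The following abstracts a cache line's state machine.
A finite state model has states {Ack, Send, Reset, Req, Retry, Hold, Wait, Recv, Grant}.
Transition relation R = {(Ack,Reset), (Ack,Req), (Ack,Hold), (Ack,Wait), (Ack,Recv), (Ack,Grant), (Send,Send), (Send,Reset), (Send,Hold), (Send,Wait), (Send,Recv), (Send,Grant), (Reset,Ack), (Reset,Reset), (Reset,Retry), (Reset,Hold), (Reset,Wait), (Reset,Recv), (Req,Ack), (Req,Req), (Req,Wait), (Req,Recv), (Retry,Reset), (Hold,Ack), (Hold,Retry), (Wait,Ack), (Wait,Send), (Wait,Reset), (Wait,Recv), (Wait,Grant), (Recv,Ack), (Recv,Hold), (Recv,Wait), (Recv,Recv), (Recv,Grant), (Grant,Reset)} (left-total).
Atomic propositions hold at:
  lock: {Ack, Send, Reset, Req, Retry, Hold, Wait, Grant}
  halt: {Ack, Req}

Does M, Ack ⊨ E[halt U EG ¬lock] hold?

Yes

Sat(¬lock) = {Recv}
EG ¬lock: greatest fixpoint, start Z0 = {Recv}, keep only states in Sat with some successor in Z. Already a fixed point.
Sat(EG ¬lock) = {Recv}
E[halt U EG ¬lock]: least fixpoint, start Z0 = Sat(EG ¬lock) = {Recv}, add states in Sat(halt) with some successor in Z. Z1 = {Ack, Req, Recv}; fixed.
Sat(E[halt U EG ¬lock]) = {Ack, Req, Recv}
Ack ∈ Sat(E[halt U EG ¬lock]) = {Ack, Req, Recv}, so the formula holds at Ack.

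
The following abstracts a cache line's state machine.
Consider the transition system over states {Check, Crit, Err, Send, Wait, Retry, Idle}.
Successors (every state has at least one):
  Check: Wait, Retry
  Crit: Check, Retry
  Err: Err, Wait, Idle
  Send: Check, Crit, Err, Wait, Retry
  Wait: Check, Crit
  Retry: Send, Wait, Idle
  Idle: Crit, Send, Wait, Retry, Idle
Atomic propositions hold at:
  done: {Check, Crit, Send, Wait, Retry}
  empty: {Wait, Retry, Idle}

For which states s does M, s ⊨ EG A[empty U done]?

{Check, Crit, Send, Wait, Retry}

A[empty U done]: least fixpoint, start Z0 = Sat(done) = {Check, Crit, Send, Wait, Retry}, add states in Sat(empty) with every successor in Z. Already a fixed point.
Sat(A[empty U done]) = {Check, Crit, Send, Wait, Retry}
EG A[empty U done]: greatest fixpoint, start Z0 = {Check, Crit, Send, Wait, Retry}, keep only states in Sat with some successor in Z. Already a fixed point.
Sat(EG A[empty U done]) = {Check, Crit, Send, Wait, Retry}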